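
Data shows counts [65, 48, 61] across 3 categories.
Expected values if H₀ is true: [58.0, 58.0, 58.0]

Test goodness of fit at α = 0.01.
Chi-square goodness of fit test:
H₀: observed counts match expected distribution
H₁: observed counts differ from expected distribution
df = k - 1 = 2
χ² = Σ(O - E)²/E
   = (65 - 58.0)²/58.0 + (48 - 58.0)²/58.0 + (61 - 58.0)²/58.0
   = 0.845 + 1.724 + 0.155
   = 2.72
p-value = 0.2561

Since p-value > α = 0.01, we fail to reject H₀.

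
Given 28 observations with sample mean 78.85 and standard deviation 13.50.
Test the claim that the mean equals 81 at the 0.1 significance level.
One-sample t-test:
H₀: μ = 81
H₁: μ ≠ 81
df = n - 1 = 27
t = (x̄ - μ₀) / (s/√n) = (78.85 - 81) / (13.50/√28) = -0.843
p-value = 0.4068

Since p-value > α = 0.1, we fail to reject H₀.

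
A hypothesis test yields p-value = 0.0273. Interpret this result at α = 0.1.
Since p = 0.0273 < α = 0.1, reject H₀.
There is sufficient evidence to reject the null hypothesis; the result is statistically significant at the 0.1 level.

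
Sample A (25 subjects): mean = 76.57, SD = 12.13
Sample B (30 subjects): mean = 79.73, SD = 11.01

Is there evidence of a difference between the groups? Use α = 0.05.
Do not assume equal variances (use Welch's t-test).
Welch's two-sample t-test:
H₀: μ₁ = μ₂
H₁: μ₁ ≠ μ₂
s₁²/n₁ = 12.13²/25 = 5.8855,  s₂²/n₂ = 11.01²/30 = 4.0407
SE = √(s₁²/n₁ + s₂²/n₂) = √(5.8855 + 4.0407) = 3.1506
df (Welch-Satterthwaite) = (s₁²/n₁ + s₂²/n₂)² / [(s₁²/n₁)²/(n₁-1) + (s₂²/n₂)²/(n₂-1)] ≈ 49.11
t = (x̄₁ - x̄₂) / SE = (76.57 - 79.73) / 3.1506 = -3.16 / 3.1506 = -1.003
p-value = 0.3208

Since p-value > α = 0.05, we fail to reject H₀.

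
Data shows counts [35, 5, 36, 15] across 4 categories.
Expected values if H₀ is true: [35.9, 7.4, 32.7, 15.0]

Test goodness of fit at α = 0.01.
Chi-square goodness of fit test:
H₀: observed counts match expected distribution
H₁: observed counts differ from expected distribution
df = k - 1 = 3
χ² = Σ(O - E)²/E
   = (35 - 35.9)²/35.9 + (5 - 7.4)²/7.4 + (36 - 32.7)²/32.7 + (15 - 15.0)²/15.0
   = 0.023 + 0.778 + 0.333 + 0.000
   = 1.13
p-value = 0.7689

Since p-value > α = 0.01, we fail to reject H₀.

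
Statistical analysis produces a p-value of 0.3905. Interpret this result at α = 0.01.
Since p = 0.3905 > α = 0.01, fail to reject H₀.
There is insufficient evidence to reject the null hypothesis; the result is not statistically significant at the 0.01 level.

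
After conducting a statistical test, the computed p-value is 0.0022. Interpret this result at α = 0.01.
Since p = 0.0022 < α = 0.01, reject H₀.
There is sufficient evidence to reject the null hypothesis; the result is statistically significant at the 0.01 level.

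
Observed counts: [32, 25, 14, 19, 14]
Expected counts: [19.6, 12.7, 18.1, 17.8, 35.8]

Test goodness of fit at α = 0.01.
Chi-square goodness of fit test:
H₀: observed counts match expected distribution
H₁: observed counts differ from expected distribution
df = k - 1 = 4
χ² = Σ(O - E)²/E
   = (32 - 19.6)²/19.6 + (25 - 12.7)²/12.7 + (14 - 18.1)²/18.1 + (19 - 17.8)²/17.8 + (14 - 35.8)²/35.8
   = 7.845 + 11.913 + 0.929 + 0.081 + 13.275
   = 34.04
p-value < 0.0001

Since p-value < α = 0.01, we reject H₀.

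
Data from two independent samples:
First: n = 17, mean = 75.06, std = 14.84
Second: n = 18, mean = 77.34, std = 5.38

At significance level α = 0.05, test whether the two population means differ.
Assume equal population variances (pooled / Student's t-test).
Student's two-sample t-test (equal variances):
H₀: μ₁ = μ₂
H₁: μ₁ ≠ μ₂
df = n₁ + n₂ - 2 = 33
Pooled variance s_p² = [(n₁-1)s₁² + (n₂-1)s₂²] / (n₁ + n₂ - 2) = [(16)(14.84²) + (17)(5.38²)] / 33 = 121.6868
SE = √(s_p²(1/n₁ + 1/n₂)) = √(121.6868 × (1/17 + 1/18)) = 3.7307
t = (x̄₁ - x̄₂) / SE = (75.06 - 77.34) / 3.7307 = -2.28 / 3.7307 = -0.611
p-value = 0.5453

Since p-value > α = 0.05, we fail to reject H₀.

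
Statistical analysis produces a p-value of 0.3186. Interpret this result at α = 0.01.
Since p = 0.3186 > α = 0.01, fail to reject H₀.
There is insufficient evidence to reject the null hypothesis; the result is not statistically significant at the 0.01 level.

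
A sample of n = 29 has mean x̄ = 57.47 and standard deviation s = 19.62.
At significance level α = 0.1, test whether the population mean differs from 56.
One-sample t-test:
H₀: μ = 56
H₁: μ ≠ 56
df = n - 1 = 28
t = (x̄ - μ₀) / (s/√n) = (57.47 - 56) / (19.62/√29) = 0.403
p-value = 0.6897

Since p-value > α = 0.1, we fail to reject H₀.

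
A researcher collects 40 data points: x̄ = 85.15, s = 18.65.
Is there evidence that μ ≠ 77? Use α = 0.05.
One-sample t-test:
H₀: μ = 77
H₁: μ ≠ 77
df = n - 1 = 39
t = (x̄ - μ₀) / (s/√n) = (85.15 - 77) / (18.65/√40) = 2.764
p-value = 0.0087

Since p-value < α = 0.05, we reject H₀.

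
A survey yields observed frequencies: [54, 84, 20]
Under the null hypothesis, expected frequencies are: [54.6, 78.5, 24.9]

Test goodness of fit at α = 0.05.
Chi-square goodness of fit test:
H₀: observed counts match expected distribution
H₁: observed counts differ from expected distribution
df = k - 1 = 2
χ² = Σ(O - E)²/E
   = (54 - 54.6)²/54.6 + (84 - 78.5)²/78.5 + (20 - 24.9)²/24.9
   = 0.007 + 0.385 + 0.964
   = 1.36
p-value = 0.5076

Since p-value > α = 0.05, we fail to reject H₀.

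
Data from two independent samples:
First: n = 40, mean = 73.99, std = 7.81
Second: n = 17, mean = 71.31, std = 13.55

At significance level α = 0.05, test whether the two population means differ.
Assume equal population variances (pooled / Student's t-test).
Student's two-sample t-test (equal variances):
H₀: μ₁ = μ₂
H₁: μ₁ ≠ μ₂
df = n₁ + n₂ - 2 = 55
Pooled variance s_p² = [(n₁-1)s₁² + (n₂-1)s₂²] / (n₁ + n₂ - 2) = [(39)(7.81²) + (16)(13.55²)] / 55 = 96.6634
SE = √(s_p²(1/n₁ + 1/n₂)) = √(96.6634 × (1/40 + 1/17)) = 2.8465
t = (x̄₁ - x̄₂) / SE = (73.99 - 71.31) / 2.8465 = 2.68 / 2.8465 = 0.942
p-value = 0.3506

Since p-value > α = 0.05, we fail to reject H₀.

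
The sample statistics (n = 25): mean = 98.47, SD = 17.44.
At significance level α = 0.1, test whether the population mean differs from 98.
One-sample t-test:
H₀: μ = 98
H₁: μ ≠ 98
df = n - 1 = 24
t = (x̄ - μ₀) / (s/√n) = (98.47 - 98) / (17.44/√25) = 0.135
p-value = 0.8939

Since p-value > α = 0.1, we fail to reject H₀.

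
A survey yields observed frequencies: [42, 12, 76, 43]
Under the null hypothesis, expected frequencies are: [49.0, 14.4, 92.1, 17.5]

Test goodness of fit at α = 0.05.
Chi-square goodness of fit test:
H₀: observed counts match expected distribution
H₁: observed counts differ from expected distribution
df = k - 1 = 3
χ² = Σ(O - E)²/E
   = (42 - 49.0)²/49.0 + (12 - 14.4)²/14.4 + (76 - 92.1)²/92.1 + (43 - 17.5)²/17.5
   = 1.000 + 0.400 + 2.814 + 37.157
   = 41.37
p-value < 0.0001

Since p-value < α = 0.05, we reject H₀.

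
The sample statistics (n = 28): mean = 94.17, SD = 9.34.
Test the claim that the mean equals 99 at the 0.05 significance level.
One-sample t-test:
H₀: μ = 99
H₁: μ ≠ 99
df = n - 1 = 27
t = (x̄ - μ₀) / (s/√n) = (94.17 - 99) / (9.34/√28) = -2.736
p-value = 0.0108

Since p-value < α = 0.05, we reject H₀.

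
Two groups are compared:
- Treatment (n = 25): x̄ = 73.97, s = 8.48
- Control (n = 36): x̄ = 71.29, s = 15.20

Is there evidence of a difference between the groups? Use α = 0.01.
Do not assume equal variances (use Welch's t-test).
Welch's two-sample t-test:
H₀: μ₁ = μ₂
H₁: μ₁ ≠ μ₂
s₁²/n₁ = 8.48²/25 = 2.8764,  s₂²/n₂ = 15.20²/36 = 6.4178
SE = √(s₁²/n₁ + s₂²/n₂) = √(2.8764 + 6.4178) = 3.0486
df (Welch-Satterthwaite) = (s₁²/n₁ + s₂²/n₂)² / [(s₁²/n₁)²/(n₁-1) + (s₂²/n₂)²/(n₂-1)] ≈ 56.77
t = (x̄₁ - x̄₂) / SE = (73.97 - 71.29) / 3.0486 = 2.68 / 3.0486 = 0.879
p-value = 0.3831

Since p-value > α = 0.01, we fail to reject H₀.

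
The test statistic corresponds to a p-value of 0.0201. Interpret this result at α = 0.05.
Since p = 0.0201 < α = 0.05, reject H₀.
There is sufficient evidence to reject the null hypothesis; the result is statistically significant at the 0.05 level.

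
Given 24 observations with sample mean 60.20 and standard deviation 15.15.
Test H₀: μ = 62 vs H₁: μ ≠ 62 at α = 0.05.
One-sample t-test:
H₀: μ = 62
H₁: μ ≠ 62
df = n - 1 = 23
t = (x̄ - μ₀) / (s/√n) = (60.20 - 62) / (15.15/√24) = -0.582
p-value = 0.5662

Since p-value > α = 0.05, we fail to reject H₀.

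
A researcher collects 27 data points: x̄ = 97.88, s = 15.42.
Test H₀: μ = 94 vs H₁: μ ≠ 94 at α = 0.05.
One-sample t-test:
H₀: μ = 94
H₁: μ ≠ 94
df = n - 1 = 26
t = (x̄ - μ₀) / (s/√n) = (97.88 - 94) / (15.42/√27) = 1.307
p-value = 0.2025

Since p-value > α = 0.05, we fail to reject H₀.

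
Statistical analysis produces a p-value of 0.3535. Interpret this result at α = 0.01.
Since p = 0.3535 > α = 0.01, fail to reject H₀.
There is insufficient evidence to reject the null hypothesis; the result is not statistically significant at the 0.01 level.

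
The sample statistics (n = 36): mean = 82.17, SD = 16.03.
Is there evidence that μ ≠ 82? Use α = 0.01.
One-sample t-test:
H₀: μ = 82
H₁: μ ≠ 82
df = n - 1 = 35
t = (x̄ - μ₀) / (s/√n) = (82.17 - 82) / (16.03/√36) = 0.064
p-value = 0.9496

Since p-value > α = 0.01, we fail to reject H₀.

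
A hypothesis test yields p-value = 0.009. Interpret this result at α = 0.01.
Since p = 0.009 < α = 0.01, reject H₀.
There is sufficient evidence to reject the null hypothesis; the result is statistically significant at the 0.01 level.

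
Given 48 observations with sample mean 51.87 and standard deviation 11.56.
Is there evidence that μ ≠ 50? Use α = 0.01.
One-sample t-test:
H₀: μ = 50
H₁: μ ≠ 50
df = n - 1 = 47
t = (x̄ - μ₀) / (s/√n) = (51.87 - 50) / (11.56/√48) = 1.121
p-value = 0.2681

Since p-value > α = 0.01, we fail to reject H₀.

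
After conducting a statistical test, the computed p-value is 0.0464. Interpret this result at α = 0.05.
Since p = 0.0464 < α = 0.05, reject H₀.
There is sufficient evidence to reject the null hypothesis; the result is statistically significant at the 0.05 level.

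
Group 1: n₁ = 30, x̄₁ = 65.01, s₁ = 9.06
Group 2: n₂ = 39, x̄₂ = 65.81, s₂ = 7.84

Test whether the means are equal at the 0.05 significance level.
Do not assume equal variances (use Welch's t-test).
Welch's two-sample t-test:
H₀: μ₁ = μ₂
H₁: μ₁ ≠ μ₂
s₁²/n₁ = 9.06²/30 = 2.7361,  s₂²/n₂ = 7.84²/39 = 1.5760
SE = √(s₁²/n₁ + s₂²/n₂) = √(2.7361 + 1.5760) = 2.0766
df (Welch-Satterthwaite) = (s₁²/n₁ + s₂²/n₂)² / [(s₁²/n₁)²/(n₁-1) + (s₂²/n₂)²/(n₂-1)] ≈ 57.48
t = (x̄₁ - x̄₂) / SE = (65.01 - 65.81) / 2.0766 = -0.80 / 2.0766 = -0.385
p-value = 0.7015

Since p-value > α = 0.05, we fail to reject H₀.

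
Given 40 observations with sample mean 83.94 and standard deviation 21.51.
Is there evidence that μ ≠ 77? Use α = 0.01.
One-sample t-test:
H₀: μ = 77
H₁: μ ≠ 77
df = n - 1 = 39
t = (x̄ - μ₀) / (s/√n) = (83.94 - 77) / (21.51/√40) = 2.041
p-value = 0.0481

Since p-value > α = 0.01, we fail to reject H₀.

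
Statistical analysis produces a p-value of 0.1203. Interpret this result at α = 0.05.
Since p = 0.1203 > α = 0.05, fail to reject H₀.
There is insufficient evidence to reject the null hypothesis; the result is not statistically significant at the 0.05 level.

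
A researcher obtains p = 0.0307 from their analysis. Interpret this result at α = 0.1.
Since p = 0.0307 < α = 0.1, reject H₀.
There is sufficient evidence to reject the null hypothesis; the result is statistically significant at the 0.1 level.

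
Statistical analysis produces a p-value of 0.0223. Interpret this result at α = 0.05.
Since p = 0.0223 < α = 0.05, reject H₀.
There is sufficient evidence to reject the null hypothesis; the result is statistically significant at the 0.05 level.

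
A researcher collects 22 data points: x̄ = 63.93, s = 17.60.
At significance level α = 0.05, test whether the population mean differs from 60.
One-sample t-test:
H₀: μ = 60
H₁: μ ≠ 60
df = n - 1 = 21
t = (x̄ - μ₀) / (s/√n) = (63.93 - 60) / (17.60/√22) = 1.047
p-value = 0.3068

Since p-value > α = 0.05, we fail to reject H₀.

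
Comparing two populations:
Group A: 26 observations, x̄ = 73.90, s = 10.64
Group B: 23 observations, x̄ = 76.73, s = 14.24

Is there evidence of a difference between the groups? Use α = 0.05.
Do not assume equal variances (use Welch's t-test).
Welch's two-sample t-test:
H₀: μ₁ = μ₂
H₁: μ₁ ≠ μ₂
s₁²/n₁ = 10.64²/26 = 4.3542,  s₂²/n₂ = 14.24²/23 = 8.8164
SE = √(s₁²/n₁ + s₂²/n₂) = √(4.3542 + 8.8164) = 3.6291
df (Welch-Satterthwaite) = (s₁²/n₁ + s₂²/n₂)² / [(s₁²/n₁)²/(n₁-1) + (s₂²/n₂)²/(n₂-1)] ≈ 40.42
t = (x̄₁ - x̄₂) / SE = (73.90 - 76.73) / 3.6291 = -2.83 / 3.6291 = -0.780
p-value = 0.4401

Since p-value > α = 0.05, we fail to reject H₀.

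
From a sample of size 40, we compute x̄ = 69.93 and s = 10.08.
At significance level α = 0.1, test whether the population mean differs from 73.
One-sample t-test:
H₀: μ = 73
H₁: μ ≠ 73
df = n - 1 = 39
t = (x̄ - μ₀) / (s/√n) = (69.93 - 73) / (10.08/√40) = -1.926
p-value = 0.0614

Since p-value < α = 0.1, we reject H₀.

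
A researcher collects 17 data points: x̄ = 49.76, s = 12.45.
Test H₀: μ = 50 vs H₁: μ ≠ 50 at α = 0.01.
One-sample t-test:
H₀: μ = 50
H₁: μ ≠ 50
df = n - 1 = 16
t = (x̄ - μ₀) / (s/√n) = (49.76 - 50) / (12.45/√17) = -0.079
p-value = 0.9376

Since p-value > α = 0.01, we fail to reject H₀.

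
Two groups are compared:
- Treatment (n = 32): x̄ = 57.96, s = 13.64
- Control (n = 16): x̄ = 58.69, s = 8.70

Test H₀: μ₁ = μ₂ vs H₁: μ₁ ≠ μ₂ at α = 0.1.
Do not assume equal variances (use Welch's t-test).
Welch's two-sample t-test:
H₀: μ₁ = μ₂
H₁: μ₁ ≠ μ₂
s₁²/n₁ = 13.64²/32 = 5.8141,  s₂²/n₂ = 8.70²/16 = 4.7306
SE = √(s₁²/n₁ + s₂²/n₂) = √(5.8141 + 4.7306) = 3.2473
df (Welch-Satterthwaite) = (s₁²/n₁ + s₂²/n₂)² / [(s₁²/n₁)²/(n₁-1) + (s₂²/n₂)²/(n₂-1)] ≈ 43.06
t = (x̄₁ - x̄₂) / SE = (57.96 - 58.69) / 3.2473 = -0.73 / 3.2473 = -0.225
p-value = 0.8232

Since p-value > α = 0.1, we fail to reject H₀.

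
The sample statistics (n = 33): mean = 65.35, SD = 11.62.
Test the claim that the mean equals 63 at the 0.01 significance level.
One-sample t-test:
H₀: μ = 63
H₁: μ ≠ 63
df = n - 1 = 32
t = (x̄ - μ₀) / (s/√n) = (65.35 - 63) / (11.62/√33) = 1.162
p-value = 0.2539

Since p-value > α = 0.01, we fail to reject H₀.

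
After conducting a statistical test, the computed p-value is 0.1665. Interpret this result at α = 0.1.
Since p = 0.1665 > α = 0.1, fail to reject H₀.
There is insufficient evidence to reject the null hypothesis; the result is not statistically significant at the 0.1 level.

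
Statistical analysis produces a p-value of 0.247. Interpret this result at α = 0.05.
Since p = 0.247 > α = 0.05, fail to reject H₀.
There is insufficient evidence to reject the null hypothesis; the result is not statistically significant at the 0.05 level.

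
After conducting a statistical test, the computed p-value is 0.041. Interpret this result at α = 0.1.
Since p = 0.041 < α = 0.1, reject H₀.
There is sufficient evidence to reject the null hypothesis; the result is statistically significant at the 0.1 level.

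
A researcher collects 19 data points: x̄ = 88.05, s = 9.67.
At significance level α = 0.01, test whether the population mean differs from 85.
One-sample t-test:
H₀: μ = 85
H₁: μ ≠ 85
df = n - 1 = 18
t = (x̄ - μ₀) / (s/√n) = (88.05 - 85) / (9.67/√19) = 1.375
p-value = 0.1861

Since p-value > α = 0.01, we fail to reject H₀.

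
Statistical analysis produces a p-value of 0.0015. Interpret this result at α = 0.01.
Since p = 0.0015 < α = 0.01, reject H₀.
There is sufficient evidence to reject the null hypothesis; the result is statistically significant at the 0.01 level.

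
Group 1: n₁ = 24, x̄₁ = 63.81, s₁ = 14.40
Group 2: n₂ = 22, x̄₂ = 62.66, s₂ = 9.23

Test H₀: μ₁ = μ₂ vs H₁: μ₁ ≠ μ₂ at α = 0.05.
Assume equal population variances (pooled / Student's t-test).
Student's two-sample t-test (equal variances):
H₀: μ₁ = μ₂
H₁: μ₁ ≠ μ₂
df = n₁ + n₂ - 2 = 44
Pooled variance s_p² = [(n₁-1)s₁² + (n₂-1)s₂²] / (n₁ + n₂ - 2) = [(23)(14.40²) + (21)(9.23²)] / 44 = 149.0530
SE = √(s_p²(1/n₁ + 1/n₂)) = √(149.0530 × (1/24 + 1/22)) = 3.6036
t = (x̄₁ - x̄₂) / SE = (63.81 - 62.66) / 3.6036 = 1.15 / 3.6036 = 0.319
p-value = 0.7511

Since p-value > α = 0.05, we fail to reject H₀.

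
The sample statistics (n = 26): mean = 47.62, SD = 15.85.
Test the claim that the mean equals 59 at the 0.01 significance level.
One-sample t-test:
H₀: μ = 59
H₁: μ ≠ 59
df = n - 1 = 25
t = (x̄ - μ₀) / (s/√n) = (47.62 - 59) / (15.85/√26) = -3.661
p-value = 0.0012

Since p-value < α = 0.01, we reject H₀.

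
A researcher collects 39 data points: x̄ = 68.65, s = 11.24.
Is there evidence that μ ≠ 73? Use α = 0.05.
One-sample t-test:
H₀: μ = 73
H₁: μ ≠ 73
df = n - 1 = 38
t = (x̄ - μ₀) / (s/√n) = (68.65 - 73) / (11.24/√39) = -2.417
p-value = 0.0206

Since p-value < α = 0.05, we reject H₀.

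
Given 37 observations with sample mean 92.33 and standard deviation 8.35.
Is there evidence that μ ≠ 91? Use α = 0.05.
One-sample t-test:
H₀: μ = 91
H₁: μ ≠ 91
df = n - 1 = 36
t = (x̄ - μ₀) / (s/√n) = (92.33 - 91) / (8.35/√37) = 0.969
p-value = 0.3391

Since p-value > α = 0.05, we fail to reject H₀.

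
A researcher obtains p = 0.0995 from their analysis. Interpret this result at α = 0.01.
Since p = 0.0995 > α = 0.01, fail to reject H₀.
There is insufficient evidence to reject the null hypothesis; the result is not statistically significant at the 0.01 level.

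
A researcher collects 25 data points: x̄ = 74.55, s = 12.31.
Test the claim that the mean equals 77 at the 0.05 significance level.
One-sample t-test:
H₀: μ = 77
H₁: μ ≠ 77
df = n - 1 = 24
t = (x̄ - μ₀) / (s/√n) = (74.55 - 77) / (12.31/√25) = -0.995
p-value = 0.3296

Since p-value > α = 0.05, we fail to reject H₀.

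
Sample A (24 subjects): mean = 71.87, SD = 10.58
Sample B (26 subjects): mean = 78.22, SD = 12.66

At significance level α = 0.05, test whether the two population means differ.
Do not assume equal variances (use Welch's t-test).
Welch's two-sample t-test:
H₀: μ₁ = μ₂
H₁: μ₁ ≠ μ₂
s₁²/n₁ = 10.58²/24 = 4.6640,  s₂²/n₂ = 12.66²/26 = 6.1644
SE = √(s₁²/n₁ + s₂²/n₂) = √(4.6640 + 6.1644) = 3.2907
df (Welch-Satterthwaite) = (s₁²/n₁ + s₂²/n₂)² / [(s₁²/n₁)²/(n₁-1) + (s₂²/n₂)²/(n₂-1)] ≈ 47.55
t = (x̄₁ - x̄₂) / SE = (71.87 - 78.22) / 3.2907 = -6.35 / 3.2907 = -1.930
p-value = 0.0596

Since p-value > α = 0.05, we fail to reject H₀.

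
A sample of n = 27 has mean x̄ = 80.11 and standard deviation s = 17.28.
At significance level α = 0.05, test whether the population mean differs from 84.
One-sample t-test:
H₀: μ = 84
H₁: μ ≠ 84
df = n - 1 = 26
t = (x̄ - μ₀) / (s/√n) = (80.11 - 84) / (17.28/√27) = -1.170
p-value = 0.2527

Since p-value > α = 0.05, we fail to reject H₀.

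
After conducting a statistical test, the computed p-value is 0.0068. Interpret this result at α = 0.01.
Since p = 0.0068 < α = 0.01, reject H₀.
There is sufficient evidence to reject the null hypothesis; the result is statistically significant at the 0.01 level.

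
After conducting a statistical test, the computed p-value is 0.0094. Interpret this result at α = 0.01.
Since p = 0.0094 < α = 0.01, reject H₀.
There is sufficient evidence to reject the null hypothesis; the result is statistically significant at the 0.01 level.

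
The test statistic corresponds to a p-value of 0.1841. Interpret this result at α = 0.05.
Since p = 0.1841 > α = 0.05, fail to reject H₀.
There is insufficient evidence to reject the null hypothesis; the result is not statistically significant at the 0.05 level.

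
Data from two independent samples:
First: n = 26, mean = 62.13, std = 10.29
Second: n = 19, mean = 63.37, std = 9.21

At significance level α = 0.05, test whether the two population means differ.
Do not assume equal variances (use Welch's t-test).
Welch's two-sample t-test:
H₀: μ₁ = μ₂
H₁: μ₁ ≠ μ₂
s₁²/n₁ = 10.29²/26 = 4.0725,  s₂²/n₂ = 9.21²/19 = 4.4644
SE = √(s₁²/n₁ + s₂²/n₂) = √(4.0725 + 4.4644) = 2.9218
df (Welch-Satterthwaite) = (s₁²/n₁ + s₂²/n₂)² / [(s₁²/n₁)²/(n₁-1) + (s₂²/n₂)²/(n₂-1)] ≈ 41.16
t = (x̄₁ - x̄₂) / SE = (62.13 - 63.37) / 2.9218 = -1.24 / 2.9218 = -0.424
p-value = 0.6735

Since p-value > α = 0.05, we fail to reject H₀.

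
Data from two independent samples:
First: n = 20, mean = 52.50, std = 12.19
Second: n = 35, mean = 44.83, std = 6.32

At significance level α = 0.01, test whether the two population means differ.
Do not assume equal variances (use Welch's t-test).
Welch's two-sample t-test:
H₀: μ₁ = μ₂
H₁: μ₁ ≠ μ₂
s₁²/n₁ = 12.19²/20 = 7.4298,  s₂²/n₂ = 6.32²/35 = 1.1412
SE = √(s₁²/n₁ + s₂²/n₂) = √(7.4298 + 1.1412) = 2.9276
df (Welch-Satterthwaite) = (s₁²/n₁ + s₂²/n₂)² / [(s₁²/n₁)²/(n₁-1) + (s₂²/n₂)²/(n₂-1)] ≈ 24.96
t = (x̄₁ - x̄₂) / SE = (52.50 - 44.83) / 2.9276 = 7.67 / 2.9276 = 2.620
p-value = 0.0148

Since p-value > α = 0.01, we fail to reject H₀.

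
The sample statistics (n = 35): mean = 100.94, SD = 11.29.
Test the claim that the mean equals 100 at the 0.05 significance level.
One-sample t-test:
H₀: μ = 100
H₁: μ ≠ 100
df = n - 1 = 34
t = (x̄ - μ₀) / (s/√n) = (100.94 - 100) / (11.29/√35) = 0.493
p-value = 0.6255

Since p-value > α = 0.05, we fail to reject H₀.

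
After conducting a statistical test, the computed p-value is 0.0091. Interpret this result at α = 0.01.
Since p = 0.0091 < α = 0.01, reject H₀.
There is sufficient evidence to reject the null hypothesis; the result is statistically significant at the 0.01 level.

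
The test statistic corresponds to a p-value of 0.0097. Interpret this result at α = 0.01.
Since p = 0.0097 < α = 0.01, reject H₀.
There is sufficient evidence to reject the null hypothesis; the result is statistically significant at the 0.01 level.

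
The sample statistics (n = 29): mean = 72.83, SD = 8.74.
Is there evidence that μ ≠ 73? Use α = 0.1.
One-sample t-test:
H₀: μ = 73
H₁: μ ≠ 73
df = n - 1 = 28
t = (x̄ - μ₀) / (s/√n) = (72.83 - 73) / (8.74/√29) = -0.105
p-value = 0.9173

Since p-value > α = 0.1, we fail to reject H₀.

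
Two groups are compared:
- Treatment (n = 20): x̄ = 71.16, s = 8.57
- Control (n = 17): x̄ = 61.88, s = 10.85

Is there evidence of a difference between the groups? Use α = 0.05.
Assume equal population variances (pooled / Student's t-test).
Student's two-sample t-test (equal variances):
H₀: μ₁ = μ₂
H₁: μ₁ ≠ μ₂
df = n₁ + n₂ - 2 = 35
Pooled variance s_p² = [(n₁-1)s₁² + (n₂-1)s₂²] / (n₁ + n₂ - 2) = [(19)(8.57²) + (16)(10.85²)] / 35 = 93.6861
SE = √(s_p²(1/n₁ + 1/n₂)) = √(93.6861 × (1/20 + 1/17)) = 3.1930
t = (x̄₁ - x̄₂) / SE = (71.16 - 61.88) / 3.1930 = 9.28 / 3.1930 = 2.906
p-value = 0.0063

Since p-value < α = 0.05, we reject H₀.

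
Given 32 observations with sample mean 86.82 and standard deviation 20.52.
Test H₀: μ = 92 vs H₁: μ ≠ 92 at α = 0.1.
One-sample t-test:
H₀: μ = 92
H₁: μ ≠ 92
df = n - 1 = 31
t = (x̄ - μ₀) / (s/√n) = (86.82 - 92) / (20.52/√32) = -1.428
p-value = 0.1633

Since p-value > α = 0.1, we fail to reject H₀.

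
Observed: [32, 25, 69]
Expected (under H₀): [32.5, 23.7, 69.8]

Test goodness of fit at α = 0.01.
Chi-square goodness of fit test:
H₀: observed counts match expected distribution
H₁: observed counts differ from expected distribution
df = k - 1 = 2
χ² = Σ(O - E)²/E
   = (32 - 32.5)²/32.5 + (25 - 23.7)²/23.7 + (69 - 69.8)²/69.8
   = 0.008 + 0.071 + 0.009
   = 0.09
p-value = 0.9569

Since p-value > α = 0.01, we fail to reject H₀.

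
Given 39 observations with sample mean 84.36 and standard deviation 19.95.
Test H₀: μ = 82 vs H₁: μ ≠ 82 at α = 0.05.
One-sample t-test:
H₀: μ = 82
H₁: μ ≠ 82
df = n - 1 = 38
t = (x̄ - μ₀) / (s/√n) = (84.36 - 82) / (19.95/√39) = 0.739
p-value = 0.4646

Since p-value > α = 0.05, we fail to reject H₀.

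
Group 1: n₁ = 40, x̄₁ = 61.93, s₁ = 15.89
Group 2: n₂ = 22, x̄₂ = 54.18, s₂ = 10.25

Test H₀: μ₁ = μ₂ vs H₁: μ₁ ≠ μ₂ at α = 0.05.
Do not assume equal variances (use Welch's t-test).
Welch's two-sample t-test:
H₀: μ₁ = μ₂
H₁: μ₁ ≠ μ₂
s₁²/n₁ = 15.89²/40 = 6.3123,  s₂²/n₂ = 10.25²/22 = 4.7756
SE = √(s₁²/n₁ + s₂²/n₂) = √(6.3123 + 4.7756) = 3.3298
df (Welch-Satterthwaite) = (s₁²/n₁ + s₂²/n₂)² / [(s₁²/n₁)²/(n₁-1) + (s₂²/n₂)²/(n₂-1)] ≈ 58.33
t = (x̄₁ - x̄₂) / SE = (61.93 - 54.18) / 3.3298 = 7.75 / 3.3298 = 2.327
p-value = 0.0234

Since p-value < α = 0.05, we reject H₀.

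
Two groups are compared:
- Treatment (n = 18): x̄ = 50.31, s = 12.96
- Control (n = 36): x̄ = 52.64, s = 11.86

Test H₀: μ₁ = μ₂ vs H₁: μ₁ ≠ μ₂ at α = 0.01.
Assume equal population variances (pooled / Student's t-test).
Student's two-sample t-test (equal variances):
H₀: μ₁ = μ₂
H₁: μ₁ ≠ μ₂
df = n₁ + n₂ - 2 = 52
Pooled variance s_p² = [(n₁-1)s₁² + (n₂-1)s₂²] / (n₁ + n₂ - 2) = [(17)(12.96²) + (35)(11.86²)] / 52 = 149.5853
SE = √(s_p²(1/n₁ + 1/n₂)) = √(149.5853 × (1/18 + 1/36)) = 3.5306
t = (x̄₁ - x̄₂) / SE = (50.31 - 52.64) / 3.5306 = -2.33 / 3.5306 = -0.660
p-value = 0.5122

Since p-value > α = 0.01, we fail to reject H₀.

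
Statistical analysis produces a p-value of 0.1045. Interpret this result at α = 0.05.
Since p = 0.1045 > α = 0.05, fail to reject H₀.
There is insufficient evidence to reject the null hypothesis; the result is not statistically significant at the 0.05 level.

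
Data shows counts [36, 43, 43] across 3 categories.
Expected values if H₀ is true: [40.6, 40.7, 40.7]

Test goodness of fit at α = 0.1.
Chi-square goodness of fit test:
H₀: observed counts match expected distribution
H₁: observed counts differ from expected distribution
df = k - 1 = 2
χ² = Σ(O - E)²/E
   = (36 - 40.6)²/40.6 + (43 - 40.7)²/40.7 + (43 - 40.7)²/40.7
   = 0.521 + 0.130 + 0.130
   = 0.78
p-value = 0.6767

Since p-value > α = 0.1, we fail to reject H₀.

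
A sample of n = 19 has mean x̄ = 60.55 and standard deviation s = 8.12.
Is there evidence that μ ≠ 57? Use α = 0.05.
One-sample t-test:
H₀: μ = 57
H₁: μ ≠ 57
df = n - 1 = 18
t = (x̄ - μ₀) / (s/√n) = (60.55 - 57) / (8.12/√19) = 1.906
p-value = 0.0728

Since p-value > α = 0.05, we fail to reject H₀.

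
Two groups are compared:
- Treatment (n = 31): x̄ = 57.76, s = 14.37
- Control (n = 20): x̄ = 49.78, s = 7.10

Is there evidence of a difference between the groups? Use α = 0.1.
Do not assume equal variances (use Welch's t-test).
Welch's two-sample t-test:
H₀: μ₁ = μ₂
H₁: μ₁ ≠ μ₂
s₁²/n₁ = 14.37²/31 = 6.6612,  s₂²/n₂ = 7.10²/20 = 2.5205
SE = √(s₁²/n₁ + s₂²/n₂) = √(6.6612 + 2.5205) = 3.0301
df (Welch-Satterthwaite) = (s₁²/n₁ + s₂²/n₂)² / [(s₁²/n₁)²/(n₁-1) + (s₂²/n₂)²/(n₂-1)] ≈ 46.49
t = (x̄₁ - x̄₂) / SE = (57.76 - 49.78) / 3.0301 = 7.98 / 3.0301 = 2.634
p-value = 0.0114

Since p-value < α = 0.1, we reject H₀.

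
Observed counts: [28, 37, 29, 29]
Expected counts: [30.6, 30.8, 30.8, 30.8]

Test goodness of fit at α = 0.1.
Chi-square goodness of fit test:
H₀: observed counts match expected distribution
H₁: observed counts differ from expected distribution
df = k - 1 = 3
χ² = Σ(O - E)²/E
   = (28 - 30.6)²/30.6 + (37 - 30.8)²/30.8 + (29 - 30.8)²/30.8 + (29 - 30.8)²/30.8
   = 0.221 + 1.248 + 0.105 + 0.105
   = 1.68
p-value = 0.6415

Since p-value > α = 0.1, we fail to reject H₀.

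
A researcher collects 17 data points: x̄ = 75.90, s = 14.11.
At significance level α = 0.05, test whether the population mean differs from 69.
One-sample t-test:
H₀: μ = 69
H₁: μ ≠ 69
df = n - 1 = 16
t = (x̄ - μ₀) / (s/√n) = (75.90 - 69) / (14.11/√17) = 2.016
p-value = 0.0609

Since p-value > α = 0.05, we fail to reject H₀.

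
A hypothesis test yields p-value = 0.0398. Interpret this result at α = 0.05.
Since p = 0.0398 < α = 0.05, reject H₀.
There is sufficient evidence to reject the null hypothesis; the result is statistically significant at the 0.05 level.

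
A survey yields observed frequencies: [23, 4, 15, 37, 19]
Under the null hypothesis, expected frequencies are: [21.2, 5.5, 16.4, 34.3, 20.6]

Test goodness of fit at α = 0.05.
Chi-square goodness of fit test:
H₀: observed counts match expected distribution
H₁: observed counts differ from expected distribution
df = k - 1 = 4
χ² = Σ(O - E)²/E
   = (23 - 21.2)²/21.2 + (4 - 5.5)²/5.5 + (15 - 16.4)²/16.4 + (37 - 34.3)²/34.3 + (19 - 20.6)²/20.6
   = 0.153 + 0.409 + 0.120 + 0.213 + 0.124
   = 1.02
p-value = 0.9070

Since p-value > α = 0.05, we fail to reject H₀.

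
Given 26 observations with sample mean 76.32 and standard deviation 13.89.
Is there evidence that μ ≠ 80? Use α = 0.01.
One-sample t-test:
H₀: μ = 80
H₁: μ ≠ 80
df = n - 1 = 25
t = (x̄ - μ₀) / (s/√n) = (76.32 - 80) / (13.89/√26) = -1.351
p-value = 0.1888

Since p-value > α = 0.01, we fail to reject H₀.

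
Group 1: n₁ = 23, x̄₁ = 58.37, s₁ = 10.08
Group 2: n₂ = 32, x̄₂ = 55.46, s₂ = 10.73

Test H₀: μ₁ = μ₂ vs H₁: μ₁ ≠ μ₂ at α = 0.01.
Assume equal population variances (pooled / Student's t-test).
Student's two-sample t-test (equal variances):
H₀: μ₁ = μ₂
H₁: μ₁ ≠ μ₂
df = n₁ + n₂ - 2 = 53
Pooled variance s_p² = [(n₁-1)s₁² + (n₂-1)s₂²] / (n₁ + n₂ - 2) = [(22)(10.08²) + (31)(10.73²)] / 53 = 109.5181
SE = √(s_p²(1/n₁ + 1/n₂)) = √(109.5181 × (1/23 + 1/32)) = 2.8608
t = (x̄₁ - x̄₂) / SE = (58.37 - 55.46) / 2.8608 = 2.91 / 2.8608 = 1.017
p-value = 0.3137

Since p-value > α = 0.01, we fail to reject H₀.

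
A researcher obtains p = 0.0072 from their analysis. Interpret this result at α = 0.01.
Since p = 0.0072 < α = 0.01, reject H₀.
There is sufficient evidence to reject the null hypothesis; the result is statistically significant at the 0.01 level.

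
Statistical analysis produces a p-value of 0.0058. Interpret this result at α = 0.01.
Since p = 0.0058 < α = 0.01, reject H₀.
There is sufficient evidence to reject the null hypothesis; the result is statistically significant at the 0.01 level.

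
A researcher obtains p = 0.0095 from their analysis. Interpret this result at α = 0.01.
Since p = 0.0095 < α = 0.01, reject H₀.
There is sufficient evidence to reject the null hypothesis; the result is statistically significant at the 0.01 level.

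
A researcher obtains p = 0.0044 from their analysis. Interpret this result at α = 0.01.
Since p = 0.0044 < α = 0.01, reject H₀.
There is sufficient evidence to reject the null hypothesis; the result is statistically significant at the 0.01 level.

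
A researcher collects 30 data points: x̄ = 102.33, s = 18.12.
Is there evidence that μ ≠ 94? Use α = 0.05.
One-sample t-test:
H₀: μ = 94
H₁: μ ≠ 94
df = n - 1 = 29
t = (x̄ - μ₀) / (s/√n) = (102.33 - 94) / (18.12/√30) = 2.518
p-value = 0.0176

Since p-value < α = 0.05, we reject H₀.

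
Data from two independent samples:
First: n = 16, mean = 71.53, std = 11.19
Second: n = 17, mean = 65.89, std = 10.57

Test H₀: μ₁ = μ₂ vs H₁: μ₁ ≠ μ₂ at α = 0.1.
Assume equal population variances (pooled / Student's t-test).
Student's two-sample t-test (equal variances):
H₀: μ₁ = μ₂
H₁: μ₁ ≠ μ₂
df = n₁ + n₂ - 2 = 31
Pooled variance s_p² = [(n₁-1)s₁² + (n₂-1)s₂²] / (n₁ + n₂ - 2) = [(15)(11.19²) + (16)(10.57²)] / 31 = 118.2529
SE = √(s_p²(1/n₁ + 1/n₂)) = √(118.2529 × (1/16 + 1/17)) = 3.7877
t = (x̄₁ - x̄₂) / SE = (71.53 - 65.89) / 3.7877 = 5.64 / 3.7877 = 1.489
p-value = 0.1466

Since p-value > α = 0.1, we fail to reject H₀.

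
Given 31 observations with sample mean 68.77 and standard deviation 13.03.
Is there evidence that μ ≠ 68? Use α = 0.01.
One-sample t-test:
H₀: μ = 68
H₁: μ ≠ 68
df = n - 1 = 30
t = (x̄ - μ₀) / (s/√n) = (68.77 - 68) / (13.03/√31) = 0.329
p-value = 0.7444

Since p-value > α = 0.01, we fail to reject H₀.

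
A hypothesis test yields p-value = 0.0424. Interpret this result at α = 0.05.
Since p = 0.0424 < α = 0.05, reject H₀.
There is sufficient evidence to reject the null hypothesis; the result is statistically significant at the 0.05 level.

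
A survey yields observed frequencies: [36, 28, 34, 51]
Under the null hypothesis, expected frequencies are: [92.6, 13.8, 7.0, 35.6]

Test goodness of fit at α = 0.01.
Chi-square goodness of fit test:
H₀: observed counts match expected distribution
H₁: observed counts differ from expected distribution
df = k - 1 = 3
χ² = Σ(O - E)²/E
   = (36 - 92.6)²/92.6 + (28 - 13.8)²/13.8 + (34 - 7.0)²/7.0 + (51 - 35.6)²/35.6
   = 34.596 + 14.612 + 104.143 + 6.662
   = 160.01
p-value < 0.0001

Since p-value < α = 0.01, we reject H₀.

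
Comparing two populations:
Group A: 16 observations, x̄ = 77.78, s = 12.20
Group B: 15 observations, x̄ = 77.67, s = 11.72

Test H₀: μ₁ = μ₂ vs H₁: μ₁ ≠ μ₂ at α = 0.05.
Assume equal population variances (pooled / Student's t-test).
Student's two-sample t-test (equal variances):
H₀: μ₁ = μ₂
H₁: μ₁ ≠ μ₂
df = n₁ + n₂ - 2 = 29
Pooled variance s_p² = [(n₁-1)s₁² + (n₂-1)s₂²] / (n₁ + n₂ - 2) = [(15)(12.20²) + (14)(11.72²)] / 29 = 143.2972
SE = √(s_p²(1/n₁ + 1/n₂)) = √(143.2972 × (1/16 + 1/15)) = 4.3022
t = (x̄₁ - x̄₂) / SE = (77.78 - 77.67) / 4.3022 = 0.11 / 4.3022 = 0.026
p-value = 0.9798

Since p-value > α = 0.05, we fail to reject H₀.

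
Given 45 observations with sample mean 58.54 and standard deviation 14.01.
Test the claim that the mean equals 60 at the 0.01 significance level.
One-sample t-test:
H₀: μ = 60
H₁: μ ≠ 60
df = n - 1 = 44
t = (x̄ - μ₀) / (s/√n) = (58.54 - 60) / (14.01/√45) = -0.699
p-value = 0.4882

Since p-value > α = 0.01, we fail to reject H₀.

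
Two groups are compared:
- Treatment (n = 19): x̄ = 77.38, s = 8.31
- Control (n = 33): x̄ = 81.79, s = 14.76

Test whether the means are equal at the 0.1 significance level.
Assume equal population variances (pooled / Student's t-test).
Student's two-sample t-test (equal variances):
H₀: μ₁ = μ₂
H₁: μ₁ ≠ μ₂
df = n₁ + n₂ - 2 = 50
Pooled variance s_p² = [(n₁-1)s₁² + (n₂-1)s₂²] / (n₁ + n₂ - 2) = [(18)(8.31²) + (32)(14.76²)] / 50 = 164.2891
SE = √(s_p²(1/n₁ + 1/n₂)) = √(164.2891 × (1/19 + 1/33)) = 3.6912
t = (x̄₁ - x̄₂) / SE = (77.38 - 81.79) / 3.6912 = -4.41 / 3.6912 = -1.195
p-value = 0.2378

Since p-value > α = 0.1, we fail to reject H₀.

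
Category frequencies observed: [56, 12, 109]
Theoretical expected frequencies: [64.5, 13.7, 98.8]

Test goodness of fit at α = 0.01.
Chi-square goodness of fit test:
H₀: observed counts match expected distribution
H₁: observed counts differ from expected distribution
df = k - 1 = 2
χ² = Σ(O - E)²/E
   = (56 - 64.5)²/64.5 + (12 - 13.7)²/13.7 + (109 - 98.8)²/98.8
   = 1.120 + 0.211 + 1.053
   = 2.38
p-value = 0.3036

Since p-value > α = 0.01, we fail to reject H₀.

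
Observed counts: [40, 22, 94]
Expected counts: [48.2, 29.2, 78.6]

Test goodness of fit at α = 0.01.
Chi-square goodness of fit test:
H₀: observed counts match expected distribution
H₁: observed counts differ from expected distribution
df = k - 1 = 2
χ² = Σ(O - E)²/E
   = (40 - 48.2)²/48.2 + (22 - 29.2)²/29.2 + (94 - 78.6)²/78.6
   = 1.395 + 1.775 + 3.017
   = 6.19
p-value = 0.0453

Since p-value > α = 0.01, we fail to reject H₀.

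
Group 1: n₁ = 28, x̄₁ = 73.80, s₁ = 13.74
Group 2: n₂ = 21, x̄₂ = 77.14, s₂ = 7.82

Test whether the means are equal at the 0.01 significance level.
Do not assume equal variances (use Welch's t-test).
Welch's two-sample t-test:
H₀: μ₁ = μ₂
H₁: μ₁ ≠ μ₂
s₁²/n₁ = 13.74²/28 = 6.7424,  s₂²/n₂ = 7.82²/21 = 2.9120
SE = √(s₁²/n₁ + s₂²/n₂) = √(6.7424 + 2.9120) = 3.1072
df (Welch-Satterthwaite) = (s₁²/n₁ + s₂²/n₂)² / [(s₁²/n₁)²/(n₁-1) + (s₂²/n₂)²/(n₂-1)] ≈ 44.22
t = (x̄₁ - x̄₂) / SE = (73.80 - 77.14) / 3.1072 = -3.34 / 3.1072 = -1.075
p-value = 0.2882

Since p-value > α = 0.01, we fail to reject H₀.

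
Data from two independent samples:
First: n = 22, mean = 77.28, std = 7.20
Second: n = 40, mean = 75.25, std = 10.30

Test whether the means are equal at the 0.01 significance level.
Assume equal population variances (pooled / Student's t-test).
Student's two-sample t-test (equal variances):
H₀: μ₁ = μ₂
H₁: μ₁ ≠ μ₂
df = n₁ + n₂ - 2 = 60
Pooled variance s_p² = [(n₁-1)s₁² + (n₂-1)s₂²] / (n₁ + n₂ - 2) = [(21)(7.20²) + (39)(10.30²)] / 60 = 87.1025
SE = √(s_p²(1/n₁ + 1/n₂)) = √(87.1025 × (1/22 + 1/40)) = 2.4772
t = (x̄₁ - x̄₂) / SE = (77.28 - 75.25) / 2.4772 = 2.03 / 2.4772 = 0.819
p-value = 0.4158

Since p-value > α = 0.01, we fail to reject H₀.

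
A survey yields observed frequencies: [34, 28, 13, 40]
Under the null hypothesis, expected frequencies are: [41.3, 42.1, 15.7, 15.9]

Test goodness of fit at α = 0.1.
Chi-square goodness of fit test:
H₀: observed counts match expected distribution
H₁: observed counts differ from expected distribution
df = k - 1 = 3
χ² = Σ(O - E)²/E
   = (34 - 41.3)²/41.3 + (28 - 42.1)²/42.1 + (13 - 15.7)²/15.7 + (40 - 15.9)²/15.9
   = 1.290 + 4.722 + 0.464 + 36.529
   = 43.01
p-value < 0.0001

Since p-value < α = 0.1, we reject H₀.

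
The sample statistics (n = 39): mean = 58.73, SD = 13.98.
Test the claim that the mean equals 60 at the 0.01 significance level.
One-sample t-test:
H₀: μ = 60
H₁: μ ≠ 60
df = n - 1 = 38
t = (x̄ - μ₀) / (s/√n) = (58.73 - 60) / (13.98/√39) = -0.567
p-value = 0.5738

Since p-value > α = 0.01, we fail to reject H₀.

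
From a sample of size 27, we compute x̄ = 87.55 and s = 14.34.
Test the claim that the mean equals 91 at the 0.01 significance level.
One-sample t-test:
H₀: μ = 91
H₁: μ ≠ 91
df = n - 1 = 26
t = (x̄ - μ₀) / (s/√n) = (87.55 - 91) / (14.34/√27) = -1.250
p-value = 0.2224

Since p-value > α = 0.01, we fail to reject H₀.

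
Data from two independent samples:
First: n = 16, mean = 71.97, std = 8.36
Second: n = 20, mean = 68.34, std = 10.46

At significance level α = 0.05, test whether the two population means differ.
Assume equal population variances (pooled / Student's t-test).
Student's two-sample t-test (equal variances):
H₀: μ₁ = μ₂
H₁: μ₁ ≠ μ₂
df = n₁ + n₂ - 2 = 34
Pooled variance s_p² = [(n₁-1)s₁² + (n₂-1)s₂²] / (n₁ + n₂ - 2) = [(15)(8.36²) + (19)(10.46²)] / 34 = 91.9754
SE = √(s_p²(1/n₁ + 1/n₂)) = √(91.9754 × (1/16 + 1/20)) = 3.2167
t = (x̄₁ - x̄₂) / SE = (71.97 - 68.34) / 3.2167 = 3.63 / 3.2167 = 1.128
p-value = 0.2670

Since p-value > α = 0.05, we fail to reject H₀.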